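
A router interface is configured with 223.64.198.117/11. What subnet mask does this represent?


/11 means 11 network bits, 21 host bits
Binary: 11111111111000000000000000000000
Mask: 255.224.0.0


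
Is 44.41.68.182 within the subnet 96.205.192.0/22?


Subnet network: 96.205.192.0
Test IP AND mask: 44.41.68.0
No, 44.41.68.182 is not in 96.205.192.0/22


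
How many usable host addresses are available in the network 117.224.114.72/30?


Host bits = 32 - 30 = 2
Total addresses = 2^2 = 4
Usable = total - 2 (network and broadcast)
Usable hosts: 2


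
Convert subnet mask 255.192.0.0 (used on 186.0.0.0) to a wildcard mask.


Subnet mask: 255.192.0.0
Wildcard = 255.255.255.255 - subnet mask
255 - 255 = 0
255 - 192 = 63
255 - 0 = 255
255 - 0 = 255
Wildcard: 0.63.255.255


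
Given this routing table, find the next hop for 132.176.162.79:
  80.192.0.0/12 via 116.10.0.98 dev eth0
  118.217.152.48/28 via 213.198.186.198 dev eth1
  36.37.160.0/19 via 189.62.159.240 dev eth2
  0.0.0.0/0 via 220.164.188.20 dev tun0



Longest prefix match for 132.176.162.79:
  /12 80.192.0.0: no
  /28 118.217.152.48: no
  /19 36.37.160.0: no
  /0 0.0.0.0: MATCH
Selected: next-hop 220.164.188.20 via tun0 (matched /0)


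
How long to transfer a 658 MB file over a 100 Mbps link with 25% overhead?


Effective throughput = 100 * (1 - 25/100) = 75 Mbps
File size in Mb = 658 * 8 = 5264 Mb
Time = 5264 / 75
Time = 70.1867 seconds


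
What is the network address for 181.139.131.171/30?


IP:   10110101.10001011.10000011.10101011
Mask: 11111111.11111111.11111111.11111100
AND operation:
Net:  10110101.10001011.10000011.10101000
Network: 181.139.131.168/30


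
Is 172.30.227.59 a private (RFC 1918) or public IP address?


RFC 1918 private ranges:
  10.0.0.0/8 (10.0.0.0 - 10.255.255.255)
  172.16.0.0/12 (172.16.0.0 - 172.31.255.255)
  192.168.0.0/16 (192.168.0.0 - 192.168.255.255)
Private (in 172.16.0.0/12)


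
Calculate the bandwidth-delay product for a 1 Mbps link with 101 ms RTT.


BDP = bandwidth * RTT
= 1 Mbps * 101 ms
= 1 * 1e6 * 101 / 1000 bits
= 101000 bits
= 12625 bytes
= 12.3291 KB
BDP = 101000 bits (12625 bytes)


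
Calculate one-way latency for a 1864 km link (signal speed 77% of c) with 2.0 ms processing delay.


Speed = 0.77 * 3e5 km/s = 231000 km/s
Propagation delay = 1864 / 231000 = 0.0081 s = 8.0693 ms
Processing delay = 2.0 ms
Total one-way latency = 10.0693 ms


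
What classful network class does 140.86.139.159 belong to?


First octet: 140
Binary: 10001100
10xxxxxx -> Class B (128-191)
Class B, default mask 255.255.0.0 (/16)


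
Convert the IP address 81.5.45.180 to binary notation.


81 = 01010001
5 = 00000101
45 = 00101101
180 = 10110100
Binary: 01010001.00000101.00101101.10110100


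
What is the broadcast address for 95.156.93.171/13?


Network: 95.152.0.0/13
Host bits = 19
Set all host bits to 1:
Broadcast: 95.159.255.255


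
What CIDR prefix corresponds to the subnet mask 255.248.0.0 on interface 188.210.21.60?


Binary: 11111111.11111000.00000000.00000000
Count leading 1s
Prefix: /13


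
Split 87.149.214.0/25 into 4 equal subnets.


New prefix = 25 + 2 = 27
Each subnet has 32 addresses
  87.149.214.0/27
  87.149.214.32/27
  87.149.214.64/27
  87.149.214.96/27
Subnets: 87.149.214.0/27, 87.149.214.32/27, 87.149.214.64/27, 87.149.214.96/27


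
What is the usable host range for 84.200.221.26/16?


Network: 84.200.0.0
Broadcast: 84.200.255.255
First usable = network + 1
Last usable = broadcast - 1
Range: 84.200.0.1 to 84.200.255.254


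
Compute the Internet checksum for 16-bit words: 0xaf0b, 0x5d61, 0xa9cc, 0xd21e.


Sum all words (with carry folding):
+ 0xaf0b = 0xaf0b
+ 0x5d61 = 0x0c6d
+ 0xa9cc = 0xb639
+ 0xd21e = 0x8858
One's complement: ~0x8858
Checksum = 0x77a7


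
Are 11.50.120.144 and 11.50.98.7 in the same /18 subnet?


Mask: 255.255.192.0
11.50.120.144 AND mask = 11.50.64.0
11.50.98.7 AND mask = 11.50.64.0
Yes, same subnet (11.50.64.0)


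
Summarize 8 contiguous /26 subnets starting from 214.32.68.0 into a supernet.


Original prefix: /26
Number of subnets: 8 = 2^3
New prefix = 26 - 3 = 23
Supernet: 214.32.68.0/23


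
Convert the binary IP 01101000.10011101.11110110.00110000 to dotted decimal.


01101000 = 104
10011101 = 157
11110110 = 246
00110000 = 48
IP: 104.157.246.48


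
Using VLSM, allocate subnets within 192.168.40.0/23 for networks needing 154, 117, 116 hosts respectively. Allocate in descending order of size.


154 hosts -> /24 (254 usable): 192.168.40.0/24
117 hosts -> /25 (126 usable): 192.168.41.0/25
116 hosts -> /25 (126 usable): 192.168.41.128/25
Allocation: 192.168.40.0/24 (154 hosts, 254 usable); 192.168.41.0/25 (117 hosts, 126 usable); 192.168.41.128/25 (116 hosts, 126 usable)


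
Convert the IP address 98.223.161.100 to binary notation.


98 = 01100010
223 = 11011111
161 = 10100001
100 = 01100100
Binary: 01100010.11011111.10100001.01100100


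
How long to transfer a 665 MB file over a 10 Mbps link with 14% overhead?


Effective throughput = 10 * (1 - 14/100) = 8.6 Mbps
File size in Mb = 665 * 8 = 5320 Mb
Time = 5320 / 8.6
Time = 618.6047 seconds


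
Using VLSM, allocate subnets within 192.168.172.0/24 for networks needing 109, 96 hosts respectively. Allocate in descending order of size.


109 hosts -> /25 (126 usable): 192.168.172.0/25
96 hosts -> /25 (126 usable): 192.168.172.128/25
Allocation: 192.168.172.0/25 (109 hosts, 126 usable); 192.168.172.128/25 (96 hosts, 126 usable)


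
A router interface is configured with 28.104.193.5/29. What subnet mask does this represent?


/29 means 29 network bits, 3 host bits
Binary: 11111111111111111111111111111000
Mask: 255.255.255.248


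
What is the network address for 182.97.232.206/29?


IP:   10110110.01100001.11101000.11001110
Mask: 11111111.11111111.11111111.11111000
AND operation:
Net:  10110110.01100001.11101000.11001000
Network: 182.97.232.200/29


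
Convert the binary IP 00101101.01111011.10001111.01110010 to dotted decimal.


00101101 = 45
01111011 = 123
10001111 = 143
01110010 = 114
IP: 45.123.143.114


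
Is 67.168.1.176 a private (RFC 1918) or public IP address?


RFC 1918 private ranges:
  10.0.0.0/8 (10.0.0.0 - 10.255.255.255)
  172.16.0.0/12 (172.16.0.0 - 172.31.255.255)
  192.168.0.0/16 (192.168.0.0 - 192.168.255.255)
Public (not in any RFC 1918 range)


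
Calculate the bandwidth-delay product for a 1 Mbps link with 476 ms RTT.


BDP = bandwidth * RTT
= 1 Mbps * 476 ms
= 1 * 1e6 * 476 / 1000 bits
= 476000 bits
= 59500 bytes
= 58.1055 KB
BDP = 476000 bits (59500 bytes)


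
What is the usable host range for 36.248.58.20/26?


Network: 36.248.58.0
Broadcast: 36.248.58.63
First usable = network + 1
Last usable = broadcast - 1
Range: 36.248.58.1 to 36.248.58.62


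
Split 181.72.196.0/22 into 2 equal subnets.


New prefix = 22 + 1 = 23
Each subnet has 512 addresses
  181.72.196.0/23
  181.72.198.0/23
Subnets: 181.72.196.0/23, 181.72.198.0/23


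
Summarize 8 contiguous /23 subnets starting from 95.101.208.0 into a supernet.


Original prefix: /23
Number of subnets: 8 = 2^3
New prefix = 23 - 3 = 20
Supernet: 95.101.208.0/20


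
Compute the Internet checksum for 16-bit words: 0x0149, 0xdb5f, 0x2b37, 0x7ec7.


Sum all words (with carry folding):
+ 0x0149 = 0x0149
+ 0xdb5f = 0xdca8
+ 0x2b37 = 0x07e0
+ 0x7ec7 = 0x86a7
One's complement: ~0x86a7
Checksum = 0x7958


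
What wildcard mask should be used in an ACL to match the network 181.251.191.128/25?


Subnet mask: 255.255.255.128
Wildcard = 255.255.255.255 - subnet mask
255 - 255 = 0
255 - 255 = 0
255 - 255 = 0
255 - 128 = 127
Wildcard: 0.0.0.127


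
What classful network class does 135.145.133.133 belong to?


First octet: 135
Binary: 10000111
10xxxxxx -> Class B (128-191)
Class B, default mask 255.255.0.0 (/16)


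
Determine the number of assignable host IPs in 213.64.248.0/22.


Host bits = 32 - 22 = 10
Total addresses = 2^10 = 1024
Usable = total - 2 (network and broadcast)
Usable hosts: 1022


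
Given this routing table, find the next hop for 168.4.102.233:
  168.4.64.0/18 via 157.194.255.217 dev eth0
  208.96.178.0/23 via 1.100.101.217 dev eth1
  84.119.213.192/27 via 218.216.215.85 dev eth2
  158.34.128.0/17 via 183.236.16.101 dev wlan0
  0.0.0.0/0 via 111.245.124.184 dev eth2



Longest prefix match for 168.4.102.233:
  /18 168.4.64.0: MATCH
  /23 208.96.178.0: no
  /27 84.119.213.192: no
  /17 158.34.128.0: no
  /0 0.0.0.0: MATCH
Selected: next-hop 157.194.255.217 via eth0 (matched /18)


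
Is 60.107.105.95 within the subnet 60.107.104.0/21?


Subnet network: 60.107.104.0
Test IP AND mask: 60.107.104.0
Yes, 60.107.105.95 is in 60.107.104.0/21


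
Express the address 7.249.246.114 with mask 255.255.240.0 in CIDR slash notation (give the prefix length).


Binary: 11111111.11111111.11110000.00000000
Count leading 1s
Prefix: /20


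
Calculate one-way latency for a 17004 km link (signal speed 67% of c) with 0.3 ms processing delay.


Speed = 0.67 * 3e5 km/s = 201000 km/s
Propagation delay = 17004 / 201000 = 0.0846 s = 84.597 ms
Processing delay = 0.3 ms
Total one-way latency = 84.897 ms


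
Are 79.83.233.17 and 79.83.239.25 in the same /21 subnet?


Mask: 255.255.248.0
79.83.233.17 AND mask = 79.83.232.0
79.83.239.25 AND mask = 79.83.232.0
Yes, same subnet (79.83.232.0)


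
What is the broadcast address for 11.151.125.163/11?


Network: 11.128.0.0/11
Host bits = 21
Set all host bits to 1:
Broadcast: 11.159.255.255


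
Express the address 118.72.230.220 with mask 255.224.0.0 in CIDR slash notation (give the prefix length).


Binary: 11111111.11100000.00000000.00000000
Count leading 1s
Prefix: /11


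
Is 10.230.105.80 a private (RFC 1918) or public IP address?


RFC 1918 private ranges:
  10.0.0.0/8 (10.0.0.0 - 10.255.255.255)
  172.16.0.0/12 (172.16.0.0 - 172.31.255.255)
  192.168.0.0/16 (192.168.0.0 - 192.168.255.255)
Private (in 10.0.0.0/8)


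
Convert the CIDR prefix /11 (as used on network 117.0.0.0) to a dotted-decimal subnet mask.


/11 means 11 network bits, 21 host bits
Binary: 11111111111000000000000000000000
Mask: 255.224.0.0


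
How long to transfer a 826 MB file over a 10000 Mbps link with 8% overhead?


Effective throughput = 10000 * (1 - 8/100) = 9200 Mbps
File size in Mb = 826 * 8 = 6608 Mb
Time = 6608 / 9200
Time = 0.7183 seconds


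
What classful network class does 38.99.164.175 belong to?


First octet: 38
Binary: 00100110
0xxxxxxx -> Class A (1-126)
Class A, default mask 255.0.0.0 (/8)


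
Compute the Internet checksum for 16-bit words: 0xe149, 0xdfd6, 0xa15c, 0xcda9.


Sum all words (with carry folding):
+ 0xe149 = 0xe149
+ 0xdfd6 = 0xc120
+ 0xa15c = 0x627d
+ 0xcda9 = 0x3027
One's complement: ~0x3027
Checksum = 0xcfd8


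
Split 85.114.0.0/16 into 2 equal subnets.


New prefix = 16 + 1 = 17
Each subnet has 32768 addresses
  85.114.0.0/17
  85.114.128.0/17
Subnets: 85.114.0.0/17, 85.114.128.0/17


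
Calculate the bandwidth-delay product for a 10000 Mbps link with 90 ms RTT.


BDP = bandwidth * RTT
= 10000 Mbps * 90 ms
= 10000 * 1e6 * 90 / 1000 bits
= 900000000 bits
= 112500000 bytes
= 109863.2812 KB
BDP = 900000000 bits (112500000 bytes)


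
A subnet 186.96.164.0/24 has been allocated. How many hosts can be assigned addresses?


Host bits = 32 - 24 = 8
Total addresses = 2^8 = 256
Usable = total - 2 (network and broadcast)
Usable hosts: 254


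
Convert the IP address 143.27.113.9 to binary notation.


143 = 10001111
27 = 00011011
113 = 01110001
9 = 00001001
Binary: 10001111.00011011.01110001.00001001


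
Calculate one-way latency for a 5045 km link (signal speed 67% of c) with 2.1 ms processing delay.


Speed = 0.67 * 3e5 km/s = 201000 km/s
Propagation delay = 5045 / 201000 = 0.0251 s = 25.0995 ms
Processing delay = 2.1 ms
Total one-way latency = 27.1995 ms


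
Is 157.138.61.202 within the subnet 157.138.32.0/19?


Subnet network: 157.138.32.0
Test IP AND mask: 157.138.32.0
Yes, 157.138.61.202 is in 157.138.32.0/19


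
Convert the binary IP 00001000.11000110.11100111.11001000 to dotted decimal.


00001000 = 8
11000110 = 198
11100111 = 231
11001000 = 200
IP: 8.198.231.200


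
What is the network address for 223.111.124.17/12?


IP:   11011111.01101111.01111100.00010001
Mask: 11111111.11110000.00000000.00000000
AND operation:
Net:  11011111.01100000.00000000.00000000
Network: 223.96.0.0/12


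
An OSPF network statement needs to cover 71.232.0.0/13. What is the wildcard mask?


Subnet mask: 255.248.0.0
Wildcard = 255.255.255.255 - subnet mask
255 - 255 = 0
255 - 248 = 7
255 - 0 = 255
255 - 0 = 255
Wildcard: 0.7.255.255


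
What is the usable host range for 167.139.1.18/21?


Network: 167.139.0.0
Broadcast: 167.139.7.255
First usable = network + 1
Last usable = broadcast - 1
Range: 167.139.0.1 to 167.139.7.254


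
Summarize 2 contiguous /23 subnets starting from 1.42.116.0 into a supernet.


Original prefix: /23
Number of subnets: 2 = 2^1
New prefix = 23 - 1 = 22
Supernet: 1.42.116.0/22


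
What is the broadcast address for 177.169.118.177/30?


Network: 177.169.118.176/30
Host bits = 2
Set all host bits to 1:
Broadcast: 177.169.118.179


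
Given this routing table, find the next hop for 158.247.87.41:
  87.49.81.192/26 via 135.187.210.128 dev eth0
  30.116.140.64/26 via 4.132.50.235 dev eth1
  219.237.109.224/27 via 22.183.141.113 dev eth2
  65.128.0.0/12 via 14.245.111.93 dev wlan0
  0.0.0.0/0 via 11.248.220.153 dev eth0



Longest prefix match for 158.247.87.41:
  /26 87.49.81.192: no
  /26 30.116.140.64: no
  /27 219.237.109.224: no
  /12 65.128.0.0: no
  /0 0.0.0.0: MATCH
Selected: next-hop 11.248.220.153 via eth0 (matched /0)


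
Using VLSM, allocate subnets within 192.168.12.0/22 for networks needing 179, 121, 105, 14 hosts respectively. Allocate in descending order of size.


179 hosts -> /24 (254 usable): 192.168.12.0/24
121 hosts -> /25 (126 usable): 192.168.13.0/25
105 hosts -> /25 (126 usable): 192.168.13.128/25
14 hosts -> /28 (14 usable): 192.168.14.0/28
Allocation: 192.168.12.0/24 (179 hosts, 254 usable); 192.168.13.0/25 (121 hosts, 126 usable); 192.168.13.128/25 (105 hosts, 126 usable); 192.168.14.0/28 (14 hosts, 14 usable)


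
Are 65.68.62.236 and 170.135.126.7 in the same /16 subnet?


Mask: 255.255.0.0
65.68.62.236 AND mask = 65.68.0.0
170.135.126.7 AND mask = 170.135.0.0
No, different subnets (65.68.0.0 vs 170.135.0.0)


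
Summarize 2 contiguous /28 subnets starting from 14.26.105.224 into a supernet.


Original prefix: /28
Number of subnets: 2 = 2^1
New prefix = 28 - 1 = 27
Supernet: 14.26.105.224/27


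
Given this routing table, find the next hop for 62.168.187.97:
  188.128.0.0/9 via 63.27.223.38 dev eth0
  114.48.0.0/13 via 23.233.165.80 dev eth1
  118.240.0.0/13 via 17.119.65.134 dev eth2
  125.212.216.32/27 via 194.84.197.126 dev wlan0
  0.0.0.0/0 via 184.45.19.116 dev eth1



Longest prefix match for 62.168.187.97:
  /9 188.128.0.0: no
  /13 114.48.0.0: no
  /13 118.240.0.0: no
  /27 125.212.216.32: no
  /0 0.0.0.0: MATCH
Selected: next-hop 184.45.19.116 via eth1 (matched /0)


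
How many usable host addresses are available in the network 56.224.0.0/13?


Host bits = 32 - 13 = 19
Total addresses = 2^19 = 524288
Usable = total - 2 (network and broadcast)
Usable hosts: 524286


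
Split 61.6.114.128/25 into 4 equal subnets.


New prefix = 25 + 2 = 27
Each subnet has 32 addresses
  61.6.114.128/27
  61.6.114.160/27
  61.6.114.192/27
  61.6.114.224/27
Subnets: 61.6.114.128/27, 61.6.114.160/27, 61.6.114.192/27, 61.6.114.224/27


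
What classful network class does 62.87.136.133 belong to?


First octet: 62
Binary: 00111110
0xxxxxxx -> Class A (1-126)
Class A, default mask 255.0.0.0 (/8)


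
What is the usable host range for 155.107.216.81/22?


Network: 155.107.216.0
Broadcast: 155.107.219.255
First usable = network + 1
Last usable = broadcast - 1
Range: 155.107.216.1 to 155.107.219.254


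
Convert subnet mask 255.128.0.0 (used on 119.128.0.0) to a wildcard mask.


Subnet mask: 255.128.0.0
Wildcard = 255.255.255.255 - subnet mask
255 - 255 = 0
255 - 128 = 127
255 - 0 = 255
255 - 0 = 255
Wildcard: 0.127.255.255


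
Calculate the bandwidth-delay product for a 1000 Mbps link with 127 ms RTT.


BDP = bandwidth * RTT
= 1000 Mbps * 127 ms
= 1000 * 1e6 * 127 / 1000 bits
= 127000000 bits
= 15875000 bytes
= 15502.9297 KB
BDP = 127000000 bits (15875000 bytes)


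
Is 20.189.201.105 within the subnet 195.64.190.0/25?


Subnet network: 195.64.190.0
Test IP AND mask: 20.189.201.0
No, 20.189.201.105 is not in 195.64.190.0/25


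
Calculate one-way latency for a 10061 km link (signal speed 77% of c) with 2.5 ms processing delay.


Speed = 0.77 * 3e5 km/s = 231000 km/s
Propagation delay = 10061 / 231000 = 0.0436 s = 43.5541 ms
Processing delay = 2.5 ms
Total one-way latency = 46.0541 ms


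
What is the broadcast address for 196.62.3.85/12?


Network: 196.48.0.0/12
Host bits = 20
Set all host bits to 1:
Broadcast: 196.63.255.255


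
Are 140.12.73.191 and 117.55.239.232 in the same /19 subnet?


Mask: 255.255.224.0
140.12.73.191 AND mask = 140.12.64.0
117.55.239.232 AND mask = 117.55.224.0
No, different subnets (140.12.64.0 vs 117.55.224.0)


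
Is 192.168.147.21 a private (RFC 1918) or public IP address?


RFC 1918 private ranges:
  10.0.0.0/8 (10.0.0.0 - 10.255.255.255)
  172.16.0.0/12 (172.16.0.0 - 172.31.255.255)
  192.168.0.0/16 (192.168.0.0 - 192.168.255.255)
Private (in 192.168.0.0/16)


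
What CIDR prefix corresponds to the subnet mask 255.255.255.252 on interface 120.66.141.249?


Binary: 11111111.11111111.11111111.11111100
Count leading 1s
Prefix: /30


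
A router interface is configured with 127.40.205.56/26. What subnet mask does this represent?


/26 means 26 network bits, 6 host bits
Binary: 11111111111111111111111111000000
Mask: 255.255.255.192


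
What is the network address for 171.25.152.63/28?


IP:   10101011.00011001.10011000.00111111
Mask: 11111111.11111111.11111111.11110000
AND operation:
Net:  10101011.00011001.10011000.00110000
Network: 171.25.152.48/28


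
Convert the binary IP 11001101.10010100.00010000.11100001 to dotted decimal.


11001101 = 205
10010100 = 148
00010000 = 16
11100001 = 225
IP: 205.148.16.225


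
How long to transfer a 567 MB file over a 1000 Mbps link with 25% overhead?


Effective throughput = 1000 * (1 - 25/100) = 750 Mbps
File size in Mb = 567 * 8 = 4536 Mb
Time = 4536 / 750
Time = 6.048 seconds


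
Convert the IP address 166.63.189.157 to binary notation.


166 = 10100110
63 = 00111111
189 = 10111101
157 = 10011101
Binary: 10100110.00111111.10111101.10011101


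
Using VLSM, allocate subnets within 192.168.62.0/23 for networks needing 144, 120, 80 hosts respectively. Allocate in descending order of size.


144 hosts -> /24 (254 usable): 192.168.62.0/24
120 hosts -> /25 (126 usable): 192.168.63.0/25
80 hosts -> /25 (126 usable): 192.168.63.128/25
Allocation: 192.168.62.0/24 (144 hosts, 254 usable); 192.168.63.0/25 (120 hosts, 126 usable); 192.168.63.128/25 (80 hosts, 126 usable)


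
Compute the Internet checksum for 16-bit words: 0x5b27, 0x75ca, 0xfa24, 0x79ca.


Sum all words (with carry folding):
+ 0x5b27 = 0x5b27
+ 0x75ca = 0xd0f1
+ 0xfa24 = 0xcb16
+ 0x79ca = 0x44e1
One's complement: ~0x44e1
Checksum = 0xbb1e


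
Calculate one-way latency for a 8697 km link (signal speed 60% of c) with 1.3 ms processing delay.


Speed = 0.6 * 3e5 km/s = 180000 km/s
Propagation delay = 8697 / 180000 = 0.0483 s = 48.3167 ms
Processing delay = 1.3 ms
Total one-way latency = 49.6167 ms


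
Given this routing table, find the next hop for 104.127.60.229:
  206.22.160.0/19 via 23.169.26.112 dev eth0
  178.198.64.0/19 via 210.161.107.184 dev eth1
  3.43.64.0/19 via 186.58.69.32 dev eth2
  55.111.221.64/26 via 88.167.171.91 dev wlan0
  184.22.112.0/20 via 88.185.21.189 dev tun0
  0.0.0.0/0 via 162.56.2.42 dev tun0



Longest prefix match for 104.127.60.229:
  /19 206.22.160.0: no
  /19 178.198.64.0: no
  /19 3.43.64.0: no
  /26 55.111.221.64: no
  /20 184.22.112.0: no
  /0 0.0.0.0: MATCH
Selected: next-hop 162.56.2.42 via tun0 (matched /0)


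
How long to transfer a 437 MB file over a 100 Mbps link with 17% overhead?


Effective throughput = 100 * (1 - 17/100) = 83 Mbps
File size in Mb = 437 * 8 = 3496 Mb
Time = 3496 / 83
Time = 42.1205 seconds


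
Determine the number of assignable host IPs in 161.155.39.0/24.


Host bits = 32 - 24 = 8
Total addresses = 2^8 = 256
Usable = total - 2 (network and broadcast)
Usable hosts: 254


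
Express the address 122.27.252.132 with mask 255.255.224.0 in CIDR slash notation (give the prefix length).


Binary: 11111111.11111111.11100000.00000000
Count leading 1s
Prefix: /19


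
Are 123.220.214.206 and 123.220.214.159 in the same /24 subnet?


Mask: 255.255.255.0
123.220.214.206 AND mask = 123.220.214.0
123.220.214.159 AND mask = 123.220.214.0
Yes, same subnet (123.220.214.0)


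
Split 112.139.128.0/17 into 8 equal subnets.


New prefix = 17 + 3 = 20
Each subnet has 4096 addresses
  112.139.128.0/20
  112.139.144.0/20
  112.139.160.0/20
  112.139.176.0/20
  112.139.192.0/20
  112.139.208.0/20
  112.139.224.0/20
  112.139.240.0/20
Subnets: 112.139.128.0/20, 112.139.144.0/20, 112.139.160.0/20, 112.139.176.0/20, 112.139.192.0/20, 112.139.208.0/20, 112.139.224.0/20, 112.139.240.0/20


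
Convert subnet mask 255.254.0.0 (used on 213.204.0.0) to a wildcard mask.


Subnet mask: 255.254.0.0
Wildcard = 255.255.255.255 - subnet mask
255 - 255 = 0
255 - 254 = 1
255 - 0 = 255
255 - 0 = 255
Wildcard: 0.1.255.255


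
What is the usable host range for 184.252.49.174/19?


Network: 184.252.32.0
Broadcast: 184.252.63.255
First usable = network + 1
Last usable = broadcast - 1
Range: 184.252.32.1 to 184.252.63.254


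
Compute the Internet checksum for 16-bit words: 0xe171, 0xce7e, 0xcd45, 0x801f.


Sum all words (with carry folding):
+ 0xe171 = 0xe171
+ 0xce7e = 0xaff0
+ 0xcd45 = 0x7d36
+ 0x801f = 0xfd55
One's complement: ~0xfd55
Checksum = 0x02aa


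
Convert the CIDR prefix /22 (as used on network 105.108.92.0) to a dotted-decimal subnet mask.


/22 means 22 network bits, 10 host bits
Binary: 11111111111111111111110000000000
Mask: 255.255.252.0


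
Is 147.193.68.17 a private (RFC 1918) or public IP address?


RFC 1918 private ranges:
  10.0.0.0/8 (10.0.0.0 - 10.255.255.255)
  172.16.0.0/12 (172.16.0.0 - 172.31.255.255)
  192.168.0.0/16 (192.168.0.0 - 192.168.255.255)
Public (not in any RFC 1918 range)


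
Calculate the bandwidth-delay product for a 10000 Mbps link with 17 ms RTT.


BDP = bandwidth * RTT
= 10000 Mbps * 17 ms
= 10000 * 1e6 * 17 / 1000 bits
= 170000000 bits
= 21250000 bytes
= 20751.9531 KB
BDP = 170000000 bits (21250000 bytes)


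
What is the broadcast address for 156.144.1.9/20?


Network: 156.144.0.0/20
Host bits = 12
Set all host bits to 1:
Broadcast: 156.144.15.255


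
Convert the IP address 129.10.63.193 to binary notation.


129 = 10000001
10 = 00001010
63 = 00111111
193 = 11000001
Binary: 10000001.00001010.00111111.11000001


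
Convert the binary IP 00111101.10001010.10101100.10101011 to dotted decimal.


00111101 = 61
10001010 = 138
10101100 = 172
10101011 = 171
IP: 61.138.172.171


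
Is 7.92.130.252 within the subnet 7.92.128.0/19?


Subnet network: 7.92.128.0
Test IP AND mask: 7.92.128.0
Yes, 7.92.130.252 is in 7.92.128.0/19


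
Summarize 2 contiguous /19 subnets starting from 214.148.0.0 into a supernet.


Original prefix: /19
Number of subnets: 2 = 2^1
New prefix = 19 - 1 = 18
Supernet: 214.148.0.0/18


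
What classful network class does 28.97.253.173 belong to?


First octet: 28
Binary: 00011100
0xxxxxxx -> Class A (1-126)
Class A, default mask 255.0.0.0 (/8)


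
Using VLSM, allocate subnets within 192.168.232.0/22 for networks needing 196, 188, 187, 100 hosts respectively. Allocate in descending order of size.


196 hosts -> /24 (254 usable): 192.168.232.0/24
188 hosts -> /24 (254 usable): 192.168.233.0/24
187 hosts -> /24 (254 usable): 192.168.234.0/24
100 hosts -> /25 (126 usable): 192.168.235.0/25
Allocation: 192.168.232.0/24 (196 hosts, 254 usable); 192.168.233.0/24 (188 hosts, 254 usable); 192.168.234.0/24 (187 hosts, 254 usable); 192.168.235.0/25 (100 hosts, 126 usable)


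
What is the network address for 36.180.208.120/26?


IP:   00100100.10110100.11010000.01111000
Mask: 11111111.11111111.11111111.11000000
AND operation:
Net:  00100100.10110100.11010000.01000000
Network: 36.180.208.64/26


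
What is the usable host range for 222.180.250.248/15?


Network: 222.180.0.0
Broadcast: 222.181.255.255
First usable = network + 1
Last usable = broadcast - 1
Range: 222.180.0.1 to 222.181.255.254


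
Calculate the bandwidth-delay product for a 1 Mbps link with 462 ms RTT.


BDP = bandwidth * RTT
= 1 Mbps * 462 ms
= 1 * 1e6 * 462 / 1000 bits
= 462000 bits
= 57750 bytes
= 56.3965 KB
BDP = 462000 bits (57750 bytes)


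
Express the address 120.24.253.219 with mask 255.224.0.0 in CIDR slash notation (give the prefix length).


Binary: 11111111.11100000.00000000.00000000
Count leading 1s
Prefix: /11


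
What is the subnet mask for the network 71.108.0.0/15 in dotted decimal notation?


/15 means 15 network bits, 17 host bits
Binary: 11111111111111100000000000000000
Mask: 255.254.0.0


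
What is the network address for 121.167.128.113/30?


IP:   01111001.10100111.10000000.01110001
Mask: 11111111.11111111.11111111.11111100
AND operation:
Net:  01111001.10100111.10000000.01110000
Network: 121.167.128.112/30


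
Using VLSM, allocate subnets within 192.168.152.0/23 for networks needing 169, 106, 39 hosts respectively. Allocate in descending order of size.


169 hosts -> /24 (254 usable): 192.168.152.0/24
106 hosts -> /25 (126 usable): 192.168.153.0/25
39 hosts -> /26 (62 usable): 192.168.153.128/26
Allocation: 192.168.152.0/24 (169 hosts, 254 usable); 192.168.153.0/25 (106 hosts, 126 usable); 192.168.153.128/26 (39 hosts, 62 usable)


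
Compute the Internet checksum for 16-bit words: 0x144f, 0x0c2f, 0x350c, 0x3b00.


Sum all words (with carry folding):
+ 0x144f = 0x144f
+ 0x0c2f = 0x207e
+ 0x350c = 0x558a
+ 0x3b00 = 0x908a
One's complement: ~0x908a
Checksum = 0x6f75


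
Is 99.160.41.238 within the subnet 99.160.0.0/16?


Subnet network: 99.160.0.0
Test IP AND mask: 99.160.0.0
Yes, 99.160.41.238 is in 99.160.0.0/16


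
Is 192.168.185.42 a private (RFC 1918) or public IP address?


RFC 1918 private ranges:
  10.0.0.0/8 (10.0.0.0 - 10.255.255.255)
  172.16.0.0/12 (172.16.0.0 - 172.31.255.255)
  192.168.0.0/16 (192.168.0.0 - 192.168.255.255)
Private (in 192.168.0.0/16)


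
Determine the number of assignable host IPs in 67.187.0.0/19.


Host bits = 32 - 19 = 13
Total addresses = 2^13 = 8192
Usable = total - 2 (network and broadcast)
Usable hosts: 8190


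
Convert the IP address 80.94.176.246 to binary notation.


80 = 01010000
94 = 01011110
176 = 10110000
246 = 11110110
Binary: 01010000.01011110.10110000.11110110


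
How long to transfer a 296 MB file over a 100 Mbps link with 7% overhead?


Effective throughput = 100 * (1 - 7/100) = 93 Mbps
File size in Mb = 296 * 8 = 2368 Mb
Time = 2368 / 93
Time = 25.4624 seconds


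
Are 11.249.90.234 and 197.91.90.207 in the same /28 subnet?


Mask: 255.255.255.240
11.249.90.234 AND mask = 11.249.90.224
197.91.90.207 AND mask = 197.91.90.192
No, different subnets (11.249.90.224 vs 197.91.90.192)


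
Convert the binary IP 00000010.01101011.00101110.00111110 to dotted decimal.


00000010 = 2
01101011 = 107
00101110 = 46
00111110 = 62
IP: 2.107.46.62


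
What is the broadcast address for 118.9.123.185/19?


Network: 118.9.96.0/19
Host bits = 13
Set all host bits to 1:
Broadcast: 118.9.127.255


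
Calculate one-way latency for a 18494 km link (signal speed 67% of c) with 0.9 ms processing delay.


Speed = 0.67 * 3e5 km/s = 201000 km/s
Propagation delay = 18494 / 201000 = 0.092 s = 92.01 ms
Processing delay = 0.9 ms
Total one-way latency = 92.91 ms


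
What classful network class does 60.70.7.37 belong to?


First octet: 60
Binary: 00111100
0xxxxxxx -> Class A (1-126)
Class A, default mask 255.0.0.0 (/8)


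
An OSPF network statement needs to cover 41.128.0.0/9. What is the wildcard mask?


Subnet mask: 255.128.0.0
Wildcard = 255.255.255.255 - subnet mask
255 - 255 = 0
255 - 128 = 127
255 - 0 = 255
255 - 0 = 255
Wildcard: 0.127.255.255


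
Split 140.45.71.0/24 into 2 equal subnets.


New prefix = 24 + 1 = 25
Each subnet has 128 addresses
  140.45.71.0/25
  140.45.71.128/25
Subnets: 140.45.71.0/25, 140.45.71.128/25


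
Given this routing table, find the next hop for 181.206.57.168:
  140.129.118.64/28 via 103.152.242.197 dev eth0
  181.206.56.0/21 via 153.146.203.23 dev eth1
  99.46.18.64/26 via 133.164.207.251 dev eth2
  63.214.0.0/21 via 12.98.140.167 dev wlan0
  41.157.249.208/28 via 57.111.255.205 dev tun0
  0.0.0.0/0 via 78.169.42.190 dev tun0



Longest prefix match for 181.206.57.168:
  /28 140.129.118.64: no
  /21 181.206.56.0: MATCH
  /26 99.46.18.64: no
  /21 63.214.0.0: no
  /28 41.157.249.208: no
  /0 0.0.0.0: MATCH
Selected: next-hop 153.146.203.23 via eth1 (matched /21)


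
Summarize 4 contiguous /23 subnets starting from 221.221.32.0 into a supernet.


Original prefix: /23
Number of subnets: 4 = 2^2
New prefix = 23 - 2 = 21
Supernet: 221.221.32.0/21


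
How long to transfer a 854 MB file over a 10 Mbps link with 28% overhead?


Effective throughput = 10 * (1 - 28/100) = 7.2 Mbps
File size in Mb = 854 * 8 = 6832 Mb
Time = 6832 / 7.2
Time = 948.8889 seconds


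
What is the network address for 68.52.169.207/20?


IP:   01000100.00110100.10101001.11001111
Mask: 11111111.11111111.11110000.00000000
AND operation:
Net:  01000100.00110100.10100000.00000000
Network: 68.52.160.0/20


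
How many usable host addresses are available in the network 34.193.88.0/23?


Host bits = 32 - 23 = 9
Total addresses = 2^9 = 512
Usable = total - 2 (network and broadcast)
Usable hosts: 510


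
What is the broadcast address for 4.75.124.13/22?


Network: 4.75.124.0/22
Host bits = 10
Set all host bits to 1:
Broadcast: 4.75.127.255


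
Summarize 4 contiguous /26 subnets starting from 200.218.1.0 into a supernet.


Original prefix: /26
Number of subnets: 4 = 2^2
New prefix = 26 - 2 = 24
Supernet: 200.218.1.0/24


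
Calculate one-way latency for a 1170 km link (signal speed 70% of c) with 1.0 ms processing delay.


Speed = 0.7 * 3e5 km/s = 210000 km/s
Propagation delay = 1170 / 210000 = 0.0056 s = 5.5714 ms
Processing delay = 1.0 ms
Total one-way latency = 6.5714 ms


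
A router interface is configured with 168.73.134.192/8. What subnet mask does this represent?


/8 means 8 network bits, 24 host bits
Binary: 11111111000000000000000000000000
Mask: 255.0.0.0


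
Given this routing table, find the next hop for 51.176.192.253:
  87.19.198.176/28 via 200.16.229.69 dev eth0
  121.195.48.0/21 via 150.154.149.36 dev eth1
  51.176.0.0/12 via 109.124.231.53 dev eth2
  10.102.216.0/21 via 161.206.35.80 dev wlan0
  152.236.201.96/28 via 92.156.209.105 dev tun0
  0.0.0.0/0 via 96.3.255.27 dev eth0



Longest prefix match for 51.176.192.253:
  /28 87.19.198.176: no
  /21 121.195.48.0: no
  /12 51.176.0.0: MATCH
  /21 10.102.216.0: no
  /28 152.236.201.96: no
  /0 0.0.0.0: MATCH
Selected: next-hop 109.124.231.53 via eth2 (matched /12)


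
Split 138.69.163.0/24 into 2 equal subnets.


New prefix = 24 + 1 = 25
Each subnet has 128 addresses
  138.69.163.0/25
  138.69.163.128/25
Subnets: 138.69.163.0/25, 138.69.163.128/25


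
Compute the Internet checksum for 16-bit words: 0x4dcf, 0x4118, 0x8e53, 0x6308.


Sum all words (with carry folding):
+ 0x4dcf = 0x4dcf
+ 0x4118 = 0x8ee7
+ 0x8e53 = 0x1d3b
+ 0x6308 = 0x8043
One's complement: ~0x8043
Checksum = 0x7fbc


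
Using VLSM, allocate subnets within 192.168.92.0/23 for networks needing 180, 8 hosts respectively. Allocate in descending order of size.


180 hosts -> /24 (254 usable): 192.168.92.0/24
8 hosts -> /28 (14 usable): 192.168.93.0/28
Allocation: 192.168.92.0/24 (180 hosts, 254 usable); 192.168.93.0/28 (8 hosts, 14 usable)


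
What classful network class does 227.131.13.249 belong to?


First octet: 227
Binary: 11100011
1110xxxx -> Class D (224-239)
Class D (multicast), default mask N/A


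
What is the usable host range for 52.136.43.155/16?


Network: 52.136.0.0
Broadcast: 52.136.255.255
First usable = network + 1
Last usable = broadcast - 1
Range: 52.136.0.1 to 52.136.255.254


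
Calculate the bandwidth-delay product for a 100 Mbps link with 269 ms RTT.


BDP = bandwidth * RTT
= 100 Mbps * 269 ms
= 100 * 1e6 * 269 / 1000 bits
= 26900000 bits
= 3362500 bytes
= 3283.6914 KB
BDP = 26900000 bits (3362500 bytes)


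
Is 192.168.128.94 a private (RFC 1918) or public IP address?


RFC 1918 private ranges:
  10.0.0.0/8 (10.0.0.0 - 10.255.255.255)
  172.16.0.0/12 (172.16.0.0 - 172.31.255.255)
  192.168.0.0/16 (192.168.0.0 - 192.168.255.255)
Private (in 192.168.0.0/16)


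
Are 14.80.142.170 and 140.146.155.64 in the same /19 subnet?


Mask: 255.255.224.0
14.80.142.170 AND mask = 14.80.128.0
140.146.155.64 AND mask = 140.146.128.0
No, different subnets (14.80.128.0 vs 140.146.128.0)


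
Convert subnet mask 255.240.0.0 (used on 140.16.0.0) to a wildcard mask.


Subnet mask: 255.240.0.0
Wildcard = 255.255.255.255 - subnet mask
255 - 255 = 0
255 - 240 = 15
255 - 0 = 255
255 - 0 = 255
Wildcard: 0.15.255.255


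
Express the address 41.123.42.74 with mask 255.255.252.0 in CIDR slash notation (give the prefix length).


Binary: 11111111.11111111.11111100.00000000
Count leading 1s
Prefix: /22


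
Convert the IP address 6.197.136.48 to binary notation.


6 = 00000110
197 = 11000101
136 = 10001000
48 = 00110000
Binary: 00000110.11000101.10001000.00110000


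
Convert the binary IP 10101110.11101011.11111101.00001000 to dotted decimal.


10101110 = 174
11101011 = 235
11111101 = 253
00001000 = 8
IP: 174.235.253.8


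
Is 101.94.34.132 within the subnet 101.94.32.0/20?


Subnet network: 101.94.32.0
Test IP AND mask: 101.94.32.0
Yes, 101.94.34.132 is in 101.94.32.0/20


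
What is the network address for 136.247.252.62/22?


IP:   10001000.11110111.11111100.00111110
Mask: 11111111.11111111.11111100.00000000
AND operation:
Net:  10001000.11110111.11111100.00000000
Network: 136.247.252.0/22


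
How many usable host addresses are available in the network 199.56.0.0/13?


Host bits = 32 - 13 = 19
Total addresses = 2^19 = 524288
Usable = total - 2 (network and broadcast)
Usable hosts: 524286


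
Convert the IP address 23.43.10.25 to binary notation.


23 = 00010111
43 = 00101011
10 = 00001010
25 = 00011001
Binary: 00010111.00101011.00001010.00011001


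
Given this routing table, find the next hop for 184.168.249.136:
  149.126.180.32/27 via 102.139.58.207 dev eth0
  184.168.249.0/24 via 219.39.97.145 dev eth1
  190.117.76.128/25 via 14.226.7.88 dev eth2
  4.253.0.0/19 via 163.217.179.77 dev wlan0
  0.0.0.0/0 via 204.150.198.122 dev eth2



Longest prefix match for 184.168.249.136:
  /27 149.126.180.32: no
  /24 184.168.249.0: MATCH
  /25 190.117.76.128: no
  /19 4.253.0.0: no
  /0 0.0.0.0: MATCH
Selected: next-hop 219.39.97.145 via eth1 (matched /24)


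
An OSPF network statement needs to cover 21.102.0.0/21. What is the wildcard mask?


Subnet mask: 255.255.248.0
Wildcard = 255.255.255.255 - subnet mask
255 - 255 = 0
255 - 255 = 0
255 - 248 = 7
255 - 0 = 255
Wildcard: 0.0.7.255


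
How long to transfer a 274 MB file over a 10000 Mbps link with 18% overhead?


Effective throughput = 10000 * (1 - 18/100) = 8200 Mbps
File size in Mb = 274 * 8 = 2192 Mb
Time = 2192 / 8200
Time = 0.2673 seconds


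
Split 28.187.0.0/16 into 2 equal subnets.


New prefix = 16 + 1 = 17
Each subnet has 32768 addresses
  28.187.0.0/17
  28.187.128.0/17
Subnets: 28.187.0.0/17, 28.187.128.0/17


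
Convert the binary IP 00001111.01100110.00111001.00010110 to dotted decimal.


00001111 = 15
01100110 = 102
00111001 = 57
00010110 = 22
IP: 15.102.57.22


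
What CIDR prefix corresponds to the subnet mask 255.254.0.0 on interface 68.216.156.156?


Binary: 11111111.11111110.00000000.00000000
Count leading 1s
Prefix: /15


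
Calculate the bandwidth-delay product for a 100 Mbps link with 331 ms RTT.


BDP = bandwidth * RTT
= 100 Mbps * 331 ms
= 100 * 1e6 * 331 / 1000 bits
= 33100000 bits
= 4137500 bytes
= 4040.5273 KB
BDP = 33100000 bits (4137500 bytes)


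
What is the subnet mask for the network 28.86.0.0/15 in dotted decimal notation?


/15 means 15 network bits, 17 host bits
Binary: 11111111111111100000000000000000
Mask: 255.254.0.0


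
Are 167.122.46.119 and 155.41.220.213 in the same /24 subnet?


Mask: 255.255.255.0
167.122.46.119 AND mask = 167.122.46.0
155.41.220.213 AND mask = 155.41.220.0
No, different subnets (167.122.46.0 vs 155.41.220.0)


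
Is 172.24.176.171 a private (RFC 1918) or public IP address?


RFC 1918 private ranges:
  10.0.0.0/8 (10.0.0.0 - 10.255.255.255)
  172.16.0.0/12 (172.16.0.0 - 172.31.255.255)
  192.168.0.0/16 (192.168.0.0 - 192.168.255.255)
Private (in 172.16.0.0/12)


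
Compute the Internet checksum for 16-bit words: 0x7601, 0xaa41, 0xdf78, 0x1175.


Sum all words (with carry folding):
+ 0x7601 = 0x7601
+ 0xaa41 = 0x2043
+ 0xdf78 = 0xffbb
+ 0x1175 = 0x1131
One's complement: ~0x1131
Checksum = 0xeece


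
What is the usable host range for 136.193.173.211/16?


Network: 136.193.0.0
Broadcast: 136.193.255.255
First usable = network + 1
Last usable = broadcast - 1
Range: 136.193.0.1 to 136.193.255.254


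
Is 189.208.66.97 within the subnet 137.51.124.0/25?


Subnet network: 137.51.124.0
Test IP AND mask: 189.208.66.0
No, 189.208.66.97 is not in 137.51.124.0/25


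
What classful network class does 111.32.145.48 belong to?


First octet: 111
Binary: 01101111
0xxxxxxx -> Class A (1-126)
Class A, default mask 255.0.0.0 (/8)


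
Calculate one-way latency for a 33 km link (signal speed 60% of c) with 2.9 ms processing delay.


Speed = 0.6 * 3e5 km/s = 180000 km/s
Propagation delay = 33 / 180000 = 0.0002 s = 0.1833 ms
Processing delay = 2.9 ms
Total one-way latency = 3.0833 ms


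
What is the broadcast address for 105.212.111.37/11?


Network: 105.192.0.0/11
Host bits = 21
Set all host bits to 1:
Broadcast: 105.223.255.255


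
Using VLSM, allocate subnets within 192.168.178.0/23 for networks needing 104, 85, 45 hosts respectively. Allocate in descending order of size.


104 hosts -> /25 (126 usable): 192.168.178.0/25
85 hosts -> /25 (126 usable): 192.168.178.128/25
45 hosts -> /26 (62 usable): 192.168.179.0/26
Allocation: 192.168.178.0/25 (104 hosts, 126 usable); 192.168.178.128/25 (85 hosts, 126 usable); 192.168.179.0/26 (45 hosts, 62 usable)


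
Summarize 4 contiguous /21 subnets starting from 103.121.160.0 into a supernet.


Original prefix: /21
Number of subnets: 4 = 2^2
New prefix = 21 - 2 = 19
Supernet: 103.121.160.0/19


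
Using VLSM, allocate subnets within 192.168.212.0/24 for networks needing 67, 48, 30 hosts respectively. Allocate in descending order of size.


67 hosts -> /25 (126 usable): 192.168.212.0/25
48 hosts -> /26 (62 usable): 192.168.212.128/26
30 hosts -> /27 (30 usable): 192.168.212.192/27
Allocation: 192.168.212.0/25 (67 hosts, 126 usable); 192.168.212.128/26 (48 hosts, 62 usable); 192.168.212.192/27 (30 hosts, 30 usable)
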